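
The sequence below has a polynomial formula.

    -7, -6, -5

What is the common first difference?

D1: 1, 1

1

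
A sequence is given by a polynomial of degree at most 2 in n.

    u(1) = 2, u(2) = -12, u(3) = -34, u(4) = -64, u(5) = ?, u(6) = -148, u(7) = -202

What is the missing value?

-102

Using the first 4 terms:
Δ: -14, -22, -30
Δ²: -8, -8
Constant second difference = -8.
Extend forward: -30 − 8 = -38;  -64 − 38 = -102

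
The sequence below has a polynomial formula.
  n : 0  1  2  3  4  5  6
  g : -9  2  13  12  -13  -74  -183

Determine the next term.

-352

11  11  -1  -25  -61  -109
0  -12  -24  -36  -48
-12  -12  -12  -12
Third differences constant at -12.
-48 − 12 = -60;  -109 − 60 = -169;  -183 − 169 = -352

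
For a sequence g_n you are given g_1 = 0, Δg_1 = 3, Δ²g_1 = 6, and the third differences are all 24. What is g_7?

588

Build the table forward from the leading diagonal:
Third differences: 24  24  24  24  24  24  24
Second differences: 6  30  54  78  102  126  150
First differences: 3  9  39  93  171  273  399
g: 0  3  12  51  144  315  588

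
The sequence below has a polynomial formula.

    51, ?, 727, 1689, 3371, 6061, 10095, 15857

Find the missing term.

245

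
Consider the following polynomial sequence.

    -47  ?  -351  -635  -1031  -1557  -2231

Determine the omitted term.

Using the last 5 terms:
D1: -284  -396  -526  -674
D2: -112  -130  -148
D3: -18  -18
Constant third difference = -18.
Extend backward: -112 + 18 = -94;  -284 + 94 = -190;  -351 + 190 = -161

-161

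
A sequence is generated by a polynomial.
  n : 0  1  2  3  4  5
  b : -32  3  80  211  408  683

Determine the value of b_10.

3648

D1: 35, 77, 131, 197, 275
D2: 42, 54, 66, 78
D3: 12, 12, 12
Third differences constant at 12.
78 + 12 = 90;  275 + 90 = 365;  683 + 365 = 1048
90 + 12 = 102;  365 + 102 = 467;  1048 + 467 = 1515
102 + 12 = 114;  467 + 114 = 581;  1515 + 581 = 2096
114 + 12 = 126;  581 + 126 = 707;  2096 + 707 = 2803
126 + 12 = 138;  707 + 138 = 845;  2803 + 845 = 3648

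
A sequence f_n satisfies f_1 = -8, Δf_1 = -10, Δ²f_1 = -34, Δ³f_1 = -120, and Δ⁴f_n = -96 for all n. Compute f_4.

-260

Build the table forward from the leading diagonal:
Fourth differences: -96  -96  -96  -96
Third differences: -120  -216  -312  -408
Second differences: -34  -154  -370  -682
First differences: -10  -44  -198  -568
f: -8  -18  -62  -260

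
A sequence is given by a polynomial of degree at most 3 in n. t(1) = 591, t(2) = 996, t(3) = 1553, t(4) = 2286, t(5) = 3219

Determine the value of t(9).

9431

405, 557, 733, 933
152, 176, 200
24, 24
Third differences constant at 24.
200 + 24 = 224;  933 + 224 = 1157;  3219 + 1157 = 4376
224 + 24 = 248;  1157 + 248 = 1405;  4376 + 1405 = 5781
248 + 24 = 272;  1405 + 272 = 1677;  5781 + 1677 = 7458
272 + 24 = 296;  1677 + 296 = 1973;  7458 + 1973 = 9431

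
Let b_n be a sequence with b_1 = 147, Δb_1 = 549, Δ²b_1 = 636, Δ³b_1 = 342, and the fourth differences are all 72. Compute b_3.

1881

Build the table forward from the leading diagonal:
D4: 72  72  72
D3: 342  414  486
D2: 636  978  1392
D1: 549  1185  2163
b: 147  696  1881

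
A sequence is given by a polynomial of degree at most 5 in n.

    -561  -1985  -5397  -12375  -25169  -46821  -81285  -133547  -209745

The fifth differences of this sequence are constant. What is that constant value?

Δ: -1424, -3412, -6978, -12794, -21652, -34464, -52262, -76198
Δ²: -1988, -3566, -5816, -8858, -12812, -17798, -23936
Δ³: -1578, -2250, -3042, -3954, -4986, -6138
Δ⁴: -672, -792, -912, -1032, -1152
Δ⁵: -120, -120, -120, -120

-120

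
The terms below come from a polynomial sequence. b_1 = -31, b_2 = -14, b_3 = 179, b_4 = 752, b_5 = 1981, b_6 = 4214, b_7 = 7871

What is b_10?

32666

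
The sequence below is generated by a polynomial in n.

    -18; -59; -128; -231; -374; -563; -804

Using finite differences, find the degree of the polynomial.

3

First differences: -41, -69, -103, -143, -189, -241
Second differences: -28, -34, -40, -46, -52
Third differences: -6, -6, -6, -6
The third differences are constant, so the polynomial has degree 3.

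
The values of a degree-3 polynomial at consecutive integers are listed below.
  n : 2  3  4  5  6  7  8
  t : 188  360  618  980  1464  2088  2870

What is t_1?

84

D1: 172  258  362  484  624  782
D2: 86  104  122  140  158
D3: 18  18  18  18
The third differences are constant at 18.
Work back: 86 − 18 = 68;  172 − 68 = 104;  188 − 104 = 84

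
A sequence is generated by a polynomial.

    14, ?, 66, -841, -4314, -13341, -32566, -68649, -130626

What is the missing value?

Using the last 7 terms:
Δ: -907  -3473  -9027  -19225  -36083  -61977
Δ²: -2566  -5554  -10198  -16858  -25894
Δ³: -2988  -4644  -6660  -9036
Δ⁴: -1656  -2016  -2376
Δ⁵: -360  -360
Constant fifth difference = -360.
Extend backward: -1656 + 360 = -1296;  -2988 + 1296 = -1692;  -2566 + 1692 = -874;  -907 + 874 = -33;  66 + 33 = 99

99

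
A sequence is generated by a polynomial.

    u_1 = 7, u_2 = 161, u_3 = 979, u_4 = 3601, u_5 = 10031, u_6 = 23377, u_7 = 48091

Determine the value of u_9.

157591

D1: 154, 818, 2622, 6430, 13346, 24714
D2: 664, 1804, 3808, 6916, 11368
D3: 1140, 2004, 3108, 4452
D4: 864, 1104, 1344
D5: 240, 240
The fifth differences are constant (240).
1344 + 240 = 1584;  4452 + 1584 = 6036;  11368 + 6036 = 17404;  24714 + 17404 = 42118;  48091 + 42118 = 90209
1584 + 240 = 1824;  6036 + 1824 = 7860;  17404 + 7860 = 25264;  42118 + 25264 = 67382;  90209 + 67382 = 157591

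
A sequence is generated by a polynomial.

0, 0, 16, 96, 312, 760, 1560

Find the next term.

2856

Δ: 0, 16, 80, 216, 448, 800
Δ²: 16, 64, 136, 232, 352
Δ³: 48, 72, 96, 120
Δ⁴: 24, 24, 24
Fourth differences constant at 24.
120 + 24 = 144;  352 + 144 = 496;  800 + 496 = 1296;  1560 + 1296 = 2856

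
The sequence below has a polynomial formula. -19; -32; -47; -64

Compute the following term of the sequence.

Δ: -13, -15, -17
Δ²: -2, -2
Constant second difference = -2, so extend:
-17 − 2 = -19;  -64 − 19 = -83

-83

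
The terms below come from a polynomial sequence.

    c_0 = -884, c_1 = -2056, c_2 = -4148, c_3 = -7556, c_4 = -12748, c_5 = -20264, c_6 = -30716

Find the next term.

First differences: -1172 , -2092 , -3408 , -5192 , -7516 , -10452
Second differences: -920 , -1316 , -1784 , -2324 , -2936
Third differences: -396 , -468 , -540 , -612
Fourth differences: -72 , -72 , -72
Fourth differences constant at -72.
-612 − 72 = -684;  -2936 − 684 = -3620;  -10452 − 3620 = -14072;  -30716 − 14072 = -44788

-44788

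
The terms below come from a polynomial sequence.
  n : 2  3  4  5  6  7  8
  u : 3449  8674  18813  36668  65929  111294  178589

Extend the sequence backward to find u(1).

Δ: 5225, 10139, 17855, 29261, 45365, 67295
Δ²: 4914, 7716, 11406, 16104, 21930
Δ³: 2802, 3690, 4698, 5826
Δ⁴: 888, 1008, 1128
Δ⁵: 120, 120
The fifth differences are constant at 120.
Work back: 888 − 120 = 768;  2802 − 768 = 2034;  4914 − 2034 = 2880;  5225 − 2880 = 2345;  3449 − 2345 = 1104

1104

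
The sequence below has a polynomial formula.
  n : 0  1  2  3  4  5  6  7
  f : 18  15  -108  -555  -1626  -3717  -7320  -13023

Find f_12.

-3  -123  -447  -1071  -2091  -3603  -5703
-120  -324  -624  -1020  -1512  -2100
-204  -300  -396  -492  -588
-96  -96  -96  -96
Fourth differences constant at -96.
-588 − 96 = -684;  -2100 − 684 = -2784;  -5703 − 2784 = -8487;  -13023 − 8487 = -21510
-684 − 96 = -780;  -2784 − 780 = -3564;  -8487 − 3564 = -12051;  -21510 − 12051 = -33561
-780 − 96 = -876;  -3564 − 876 = -4440;  -12051 − 4440 = -16491;  -33561 − 16491 = -50052
-876 − 96 = -972;  -4440 − 972 = -5412;  -16491 − 5412 = -21903;  -50052 − 21903 = -71955
-972 − 96 = -1068;  -5412 − 1068 = -6480;  -21903 − 6480 = -28383;  -71955 − 28383 = -100338

-100338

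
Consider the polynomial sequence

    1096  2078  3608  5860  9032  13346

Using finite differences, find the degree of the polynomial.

4

982, 1530, 2252, 3172, 4314
548, 722, 920, 1142
174, 198, 222
24, 24
The fourth differences are constant, so the polynomial has degree 4.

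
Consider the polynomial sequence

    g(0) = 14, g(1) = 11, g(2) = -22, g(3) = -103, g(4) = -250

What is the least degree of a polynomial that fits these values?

First differences: -3, -33, -81, -147
Second differences: -30, -48, -66
Third differences: -18, -18
The third differences are constant, so the polynomial has degree 3.

3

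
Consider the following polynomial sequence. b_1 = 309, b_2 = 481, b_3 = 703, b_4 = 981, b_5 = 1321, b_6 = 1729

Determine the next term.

Δ: 172, 222, 278, 340, 408
Δ²: 50, 56, 62, 68
Δ³: 6, 6, 6
Constant third difference = 6, so extend:
68 + 6 = 74;  408 + 74 = 482;  1729 + 482 = 2211

2211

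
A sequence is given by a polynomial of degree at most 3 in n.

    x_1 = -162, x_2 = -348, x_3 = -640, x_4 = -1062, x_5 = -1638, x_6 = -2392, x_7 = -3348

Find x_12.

-186 , -292 , -422 , -576 , -754 , -956
-106 , -130 , -154 , -178 , -202
-24 , -24 , -24 , -24
Third differences constant at -24.
-202 − 24 = -226;  -956 − 226 = -1182;  -3348 − 1182 = -4530
-226 − 24 = -250;  -1182 − 250 = -1432;  -4530 − 1432 = -5962
-250 − 24 = -274;  -1432 − 274 = -1706;  -5962 − 1706 = -7668
-274 − 24 = -298;  -1706 − 298 = -2004;  -7668 − 2004 = -9672
-298 − 24 = -322;  -2004 − 322 = -2326;  -9672 − 2326 = -11998

-11998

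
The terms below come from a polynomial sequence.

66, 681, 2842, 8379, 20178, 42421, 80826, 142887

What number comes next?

238114

Δ: 615, 2161, 5537, 11799, 22243, 38405, 62061
Δ²: 1546, 3376, 6262, 10444, 16162, 23656
Δ³: 1830, 2886, 4182, 5718, 7494
Δ⁴: 1056, 1296, 1536, 1776
Δ⁵: 240, 240, 240
The fifth differences are constant (240).
1776 + 240 = 2016;  7494 + 2016 = 9510;  23656 + 9510 = 33166;  62061 + 33166 = 95227;  142887 + 95227 = 238114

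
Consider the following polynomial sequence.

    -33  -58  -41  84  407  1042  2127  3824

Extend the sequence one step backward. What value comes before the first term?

-8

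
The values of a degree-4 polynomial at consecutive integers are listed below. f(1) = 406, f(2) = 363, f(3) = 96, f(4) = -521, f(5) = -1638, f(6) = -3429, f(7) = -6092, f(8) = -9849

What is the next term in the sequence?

-43, -267, -617, -1117, -1791, -2663, -3757
-224, -350, -500, -674, -872, -1094
-126, -150, -174, -198, -222
-24, -24, -24, -24
Constant fourth difference = -24, so extend:
-222 − 24 = -246;  -1094 − 246 = -1340;  -3757 − 1340 = -5097;  -9849 − 5097 = -14946

-14946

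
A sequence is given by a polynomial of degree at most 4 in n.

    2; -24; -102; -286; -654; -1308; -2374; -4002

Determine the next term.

-6366

First differences: -26 , -78 , -184 , -368 , -654 , -1066 , -1628
Second differences: -52 , -106 , -184 , -286 , -412 , -562
Third differences: -54 , -78 , -102 , -126 , -150
Fourth differences: -24 , -24 , -24 , -24
Constant fourth difference = -24, so extend:
-150 − 24 = -174;  -562 − 174 = -736;  -1628 − 736 = -2364;  -4002 − 2364 = -6366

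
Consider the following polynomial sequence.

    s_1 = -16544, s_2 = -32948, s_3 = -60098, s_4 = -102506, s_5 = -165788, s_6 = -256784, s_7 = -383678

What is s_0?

-7358

-16404, -27150, -42408, -63282, -90996, -126894
-10746, -15258, -20874, -27714, -35898
-4512, -5616, -6840, -8184
-1104, -1224, -1344
-120, -120
The fifth differences are constant at -120.
Work back: -1104 + 120 = -984;  -4512 + 984 = -3528;  -10746 + 3528 = -7218;  -16404 + 7218 = -9186;  -16544 + 9186 = -7358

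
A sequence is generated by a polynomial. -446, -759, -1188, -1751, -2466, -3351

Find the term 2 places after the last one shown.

Δ: -313  -429  -563  -715  -885
Δ²: -116  -134  -152  -170
Δ³: -18  -18  -18
The third differences are constant (-18).
-170 − 18 = -188;  -885 − 188 = -1073;  -3351 − 1073 = -4424
-188 − 18 = -206;  -1073 − 206 = -1279;  -4424 − 1279 = -5703

-5703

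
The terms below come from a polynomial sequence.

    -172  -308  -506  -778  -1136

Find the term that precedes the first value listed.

-86

-136  -198  -272  -358
-62  -74  -86
-12  -12
The third differences are constant at -12.
Work back: -62 + 12 = -50;  -136 + 50 = -86;  -172 + 86 = -86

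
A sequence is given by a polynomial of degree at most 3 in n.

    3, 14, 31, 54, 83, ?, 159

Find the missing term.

Using the first 5 terms:
Δ: 11, 17, 23, 29
Δ²: 6, 6, 6
Constant second difference = 6.
Extend forward: 29 + 6 = 35;  83 + 35 = 118

118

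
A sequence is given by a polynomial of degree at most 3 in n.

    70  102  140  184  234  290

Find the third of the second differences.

First differences: 32, 38, 44, 50, 56
Second differences: 6, 6, 6, 6

6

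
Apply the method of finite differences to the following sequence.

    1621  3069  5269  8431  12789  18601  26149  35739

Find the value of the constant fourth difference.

Δ: 1448, 2200, 3162, 4358, 5812, 7548, 9590
Δ²: 752, 962, 1196, 1454, 1736, 2042
Δ³: 210, 234, 258, 282, 306
Δ⁴: 24, 24, 24, 24

24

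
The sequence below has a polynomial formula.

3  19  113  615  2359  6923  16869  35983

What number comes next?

First differences: 16, 94, 502, 1744, 4564, 9946, 19114
Second differences: 78, 408, 1242, 2820, 5382, 9168
Third differences: 330, 834, 1578, 2562, 3786
Fourth differences: 504, 744, 984, 1224
Fifth differences: 240, 240, 240
Fifth differences constant at 240.
1224 + 240 = 1464;  3786 + 1464 = 5250;  9168 + 5250 = 14418;  19114 + 14418 = 33532;  35983 + 33532 = 69515

69515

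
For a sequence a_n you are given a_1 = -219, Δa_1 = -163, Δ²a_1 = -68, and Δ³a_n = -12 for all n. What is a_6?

Build the table forward from the leading diagonal:
Third differences: -12, -12, -12, -12, -12, -12
Second differences: -68, -80, -92, -104, -116, -128
First differences: -163, -231, -311, -403, -507, -623
a: -219, -382, -613, -924, -1327, -1834

-1834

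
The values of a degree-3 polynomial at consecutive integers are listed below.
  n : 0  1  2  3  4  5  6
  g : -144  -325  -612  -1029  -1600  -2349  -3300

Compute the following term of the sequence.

Δ: -181 , -287 , -417 , -571 , -749 , -951
Δ²: -106 , -130 , -154 , -178 , -202
Δ³: -24 , -24 , -24 , -24
Third differences constant at -24.
-202 − 24 = -226;  -951 − 226 = -1177;  -3300 − 1177 = -4477

-4477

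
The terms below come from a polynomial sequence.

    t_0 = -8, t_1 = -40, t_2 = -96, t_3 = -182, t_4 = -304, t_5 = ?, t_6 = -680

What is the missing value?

Using the first 5 terms:
First differences: -32  -56  -86  -122
Second differences: -24  -30  -36
Third differences: -6  -6
Constant third difference = -6.
Extend forward: -36 − 6 = -42;  -122 − 42 = -164;  -304 − 164 = -468

-468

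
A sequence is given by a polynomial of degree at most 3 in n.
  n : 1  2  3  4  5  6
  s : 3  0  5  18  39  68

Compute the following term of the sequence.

Δ: -3 , 5 , 13 , 21 , 29
Δ²: 8 , 8 , 8 , 8
Constant second difference = 8, so extend:
29 + 8 = 37;  68 + 37 = 105

105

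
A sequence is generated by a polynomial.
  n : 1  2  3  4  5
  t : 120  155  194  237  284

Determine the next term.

335

First differences: 35, 39, 43, 47
Second differences: 4, 4, 4
Second differences constant at 4.
47 + 4 = 51;  284 + 51 = 335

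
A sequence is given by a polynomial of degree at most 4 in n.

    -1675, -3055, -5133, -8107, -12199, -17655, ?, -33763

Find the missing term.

-24745

Using the first 6 terms:
D1: -1380, -2078, -2974, -4092, -5456
D2: -698, -896, -1118, -1364
D3: -198, -222, -246
D4: -24, -24
Constant fourth difference = -24.
Extend forward: -246 − 24 = -270;  -1364 − 270 = -1634;  -5456 − 1634 = -7090;  -17655 − 7090 = -24745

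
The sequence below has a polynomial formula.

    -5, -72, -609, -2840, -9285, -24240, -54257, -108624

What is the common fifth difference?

Δ: -67, -537, -2231, -6445, -14955, -30017, -54367
Δ²: -470, -1694, -4214, -8510, -15062, -24350
Δ³: -1224, -2520, -4296, -6552, -9288
Δ⁴: -1296, -1776, -2256, -2736
Δ⁵: -480, -480, -480

-480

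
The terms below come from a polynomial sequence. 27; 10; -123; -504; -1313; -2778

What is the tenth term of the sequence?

-21438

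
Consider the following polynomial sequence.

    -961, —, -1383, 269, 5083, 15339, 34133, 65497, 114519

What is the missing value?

-1457

Using the last 7 terms:
D1: 1652, 4814, 10256, 18794, 31364, 49022
D2: 3162, 5442, 8538, 12570, 17658
D3: 2280, 3096, 4032, 5088
D4: 816, 936, 1056
D5: 120, 120
Constant fifth difference = 120.
Extend backward: 816 − 120 = 696;  2280 − 696 = 1584;  3162 − 1584 = 1578;  1652 − 1578 = 74;  -1383 − 74 = -1457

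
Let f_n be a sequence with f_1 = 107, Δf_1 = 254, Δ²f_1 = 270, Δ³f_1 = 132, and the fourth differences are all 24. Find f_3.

Build the table forward from the leading diagonal:
Δ⁴: 24  24  24
Δ³: 132  156  180
Δ²: 270  402  558
Δ: 254  524  926
f: 107  361  885

885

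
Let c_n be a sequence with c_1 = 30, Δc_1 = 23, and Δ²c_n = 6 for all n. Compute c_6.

Build the table forward from the leading diagonal:
Second differences: 6, 6, 6, 6, 6, 6
First differences: 23, 29, 35, 41, 47, 53
c: 30, 53, 82, 117, 158, 205

205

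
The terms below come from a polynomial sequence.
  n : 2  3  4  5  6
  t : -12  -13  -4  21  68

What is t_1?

-7

First differences: -1  9  25  47
Second differences: 10  16  22
Third differences: 6  6
The third differences are constant at 6.
Work back: 10 − 6 = 4;  -1 − 4 = -5;  -12 + 5 = -7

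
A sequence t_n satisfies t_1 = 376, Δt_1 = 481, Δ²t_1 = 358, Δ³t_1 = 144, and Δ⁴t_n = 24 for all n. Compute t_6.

Build the table forward from the leading diagonal:
Fourth differences: 24, 24, 24, 24, 24, 24
Third differences: 144, 168, 192, 216, 240, 264
Second differences: 358, 502, 670, 862, 1078, 1318
First differences: 481, 839, 1341, 2011, 2873, 3951
t: 376, 857, 1696, 3037, 5048, 7921

7921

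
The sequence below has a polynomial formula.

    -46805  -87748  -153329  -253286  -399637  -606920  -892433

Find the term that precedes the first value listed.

-22802

-40943, -65581, -99957, -146351, -207283, -285513
-24638, -34376, -46394, -60932, -78230
-9738, -12018, -14538, -17298
-2280, -2520, -2760
-240, -240
The fifth differences are constant at -240.
Work back: -2280 + 240 = -2040;  -9738 + 2040 = -7698;  -24638 + 7698 = -16940;  -40943 + 16940 = -24003;  -46805 + 24003 = -22802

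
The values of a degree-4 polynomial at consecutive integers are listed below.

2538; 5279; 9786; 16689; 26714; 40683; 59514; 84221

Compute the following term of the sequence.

115914

D1: 2741 , 4507 , 6903 , 10025 , 13969 , 18831 , 24707
D2: 1766 , 2396 , 3122 , 3944 , 4862 , 5876
D3: 630 , 726 , 822 , 918 , 1014
D4: 96 , 96 , 96 , 96
Constant fourth difference = 96, so extend:
1014 + 96 = 1110;  5876 + 1110 = 6986;  24707 + 6986 = 31693;  84221 + 31693 = 115914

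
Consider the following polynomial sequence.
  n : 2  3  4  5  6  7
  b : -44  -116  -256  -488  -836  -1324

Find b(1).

D1: -72  -140  -232  -348  -488
D2: -68  -92  -116  -140
D3: -24  -24  -24
The third differences are constant at -24.
Work back: -68 + 24 = -44;  -72 + 44 = -28;  -44 + 28 = -16

-16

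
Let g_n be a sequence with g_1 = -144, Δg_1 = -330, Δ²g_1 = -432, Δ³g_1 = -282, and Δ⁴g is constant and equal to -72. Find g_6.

-9294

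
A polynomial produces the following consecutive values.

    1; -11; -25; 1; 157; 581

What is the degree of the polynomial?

4

D1: -12, -14, 26, 156, 424
D2: -2, 40, 130, 268
D3: 42, 90, 138
D4: 48, 48
The fourth differences are constant, so the polynomial has degree 4.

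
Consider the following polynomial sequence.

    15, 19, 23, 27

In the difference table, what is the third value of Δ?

Δ: 4, 4, 4

4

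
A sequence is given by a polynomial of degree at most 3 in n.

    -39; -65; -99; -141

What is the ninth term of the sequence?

-471

First differences: -26, -34, -42
Second differences: -8, -8
The second differences are constant (-8).
-42 − 8 = -50;  -141 − 50 = -191
-50 − 8 = -58;  -191 − 58 = -249
-58 − 8 = -66;  -249 − 66 = -315
-66 − 8 = -74;  -315 − 74 = -389
-74 − 8 = -82;  -389 − 82 = -471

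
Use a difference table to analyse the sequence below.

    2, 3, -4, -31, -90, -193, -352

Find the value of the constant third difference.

-12

D1: 1, -7, -27, -59, -103, -159
D2: -8, -20, -32, -44, -56
D3: -12, -12, -12, -12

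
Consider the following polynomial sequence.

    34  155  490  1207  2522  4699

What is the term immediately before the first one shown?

7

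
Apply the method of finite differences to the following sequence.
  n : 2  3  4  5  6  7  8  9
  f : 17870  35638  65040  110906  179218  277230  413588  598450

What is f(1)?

First differences: 17768  29402  45866  68312  98012  136358  184862
Second differences: 11634  16464  22446  29700  38346  48504
Third differences: 4830  5982  7254  8646  10158
Fourth differences: 1152  1272  1392  1512
Fifth differences: 120  120  120
The fifth differences are constant at 120.
Work back: 1152 − 120 = 1032;  4830 − 1032 = 3798;  11634 − 3798 = 7836;  17768 − 7836 = 9932;  17870 − 9932 = 7938

7938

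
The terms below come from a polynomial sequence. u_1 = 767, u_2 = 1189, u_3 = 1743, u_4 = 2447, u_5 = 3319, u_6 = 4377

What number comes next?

Δ: 422  554  704  872  1058
Δ²: 132  150  168  186
Δ³: 18  18  18
Third differences constant at 18.
186 + 18 = 204;  1058 + 204 = 1262;  4377 + 1262 = 5639

5639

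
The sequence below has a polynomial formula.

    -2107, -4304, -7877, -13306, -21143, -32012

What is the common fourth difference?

First differences: -2197, -3573, -5429, -7837, -10869
Second differences: -1376, -1856, -2408, -3032
Third differences: -480, -552, -624
Fourth differences: -72, -72

-72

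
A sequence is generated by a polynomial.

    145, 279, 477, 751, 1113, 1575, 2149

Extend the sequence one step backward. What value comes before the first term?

134  198  274  362  462  574
64  76  88  100  112
12  12  12  12
The third differences are constant at 12.
Work back: 64 − 12 = 52;  134 − 52 = 82;  145 − 82 = 63

63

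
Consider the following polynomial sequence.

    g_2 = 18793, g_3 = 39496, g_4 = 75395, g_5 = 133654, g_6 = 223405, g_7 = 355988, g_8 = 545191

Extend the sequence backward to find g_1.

First differences: 20703, 35899, 58259, 89751, 132583, 189203
Second differences: 15196, 22360, 31492, 42832, 56620
Third differences: 7164, 9132, 11340, 13788
Fourth differences: 1968, 2208, 2448
Fifth differences: 240, 240
The fifth differences are constant at 240.
Work back: 1968 − 240 = 1728;  7164 − 1728 = 5436;  15196 − 5436 = 9760;  20703 − 9760 = 10943;  18793 − 10943 = 7850

7850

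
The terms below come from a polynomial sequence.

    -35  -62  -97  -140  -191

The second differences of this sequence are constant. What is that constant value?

D1: -27, -35, -43, -51
D2: -8, -8, -8

-8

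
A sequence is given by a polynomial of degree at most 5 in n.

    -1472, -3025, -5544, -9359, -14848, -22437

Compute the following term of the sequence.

First differences: -1553 , -2519 , -3815 , -5489 , -7589
Second differences: -966 , -1296 , -1674 , -2100
Third differences: -330 , -378 , -426
Fourth differences: -48 , -48
Fourth differences constant at -48.
-426 − 48 = -474;  -2100 − 474 = -2574;  -7589 − 2574 = -10163;  -22437 − 10163 = -32600

-32600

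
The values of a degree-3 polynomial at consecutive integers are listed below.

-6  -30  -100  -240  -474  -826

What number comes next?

-1320

D1: -24  -70  -140  -234  -352
D2: -46  -70  -94  -118
D3: -24  -24  -24
The third differences are constant (-24).
-118 − 24 = -142;  -352 − 142 = -494;  -826 − 494 = -1320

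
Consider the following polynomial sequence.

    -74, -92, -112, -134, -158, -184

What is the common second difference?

-2

D1: -18, -20, -22, -24, -26
D2: -2, -2, -2, -2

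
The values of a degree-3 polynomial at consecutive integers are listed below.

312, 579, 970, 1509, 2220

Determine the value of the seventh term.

4254

D1: 267  391  539  711
D2: 124  148  172
D3: 24  24
The third differences are constant (24).
172 + 24 = 196;  711 + 196 = 907;  2220 + 907 = 3127
196 + 24 = 220;  907 + 220 = 1127;  3127 + 1127 = 4254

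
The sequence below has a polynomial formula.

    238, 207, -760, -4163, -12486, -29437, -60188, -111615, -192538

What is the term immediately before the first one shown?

89

D1: -31, -967, -3403, -8323, -16951, -30751, -51427, -80923
D2: -936, -2436, -4920, -8628, -13800, -20676, -29496
D3: -1500, -2484, -3708, -5172, -6876, -8820
D4: -984, -1224, -1464, -1704, -1944
D5: -240, -240, -240, -240
The fifth differences are constant at -240.
Work back: -984 + 240 = -744;  -1500 + 744 = -756;  -936 + 756 = -180;  -31 + 180 = 149;  238 − 149 = 89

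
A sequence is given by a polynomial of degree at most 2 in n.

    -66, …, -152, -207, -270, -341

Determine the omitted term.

Using the last 4 terms:
Δ: -55  -63  -71
Δ²: -8  -8
Constant second difference = -8.
Extend backward: -55 + 8 = -47;  -152 + 47 = -105

-105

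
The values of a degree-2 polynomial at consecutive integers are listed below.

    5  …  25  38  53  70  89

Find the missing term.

Using the last 5 terms:
Δ: 13  15  17  19
Δ²: 2  2  2
Constant second difference = 2.
Extend backward: 13 − 2 = 11;  25 − 11 = 14

14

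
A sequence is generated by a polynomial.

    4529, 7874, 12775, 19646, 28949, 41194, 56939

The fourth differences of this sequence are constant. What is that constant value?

48

First differences: 3345, 4901, 6871, 9303, 12245, 15745
Second differences: 1556, 1970, 2432, 2942, 3500
Third differences: 414, 462, 510, 558
Fourth differences: 48, 48, 48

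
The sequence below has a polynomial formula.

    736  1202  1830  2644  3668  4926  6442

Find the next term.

8240

D1: 466  628  814  1024  1258  1516
D2: 162  186  210  234  258
D3: 24  24  24  24
Third differences constant at 24.
258 + 24 = 282;  1516 + 282 = 1798;  6442 + 1798 = 8240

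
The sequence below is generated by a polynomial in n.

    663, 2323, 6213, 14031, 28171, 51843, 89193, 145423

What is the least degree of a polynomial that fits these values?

Δ: 1660, 3890, 7818, 14140, 23672, 37350, 56230
Δ²: 2230, 3928, 6322, 9532, 13678, 18880
Δ³: 1698, 2394, 3210, 4146, 5202
Δ⁴: 696, 816, 936, 1056
Δ⁵: 120, 120, 120
The fifth differences are constant, so the polynomial has degree 5.

5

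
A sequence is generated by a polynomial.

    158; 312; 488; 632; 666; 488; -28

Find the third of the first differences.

D1: 154, 176, 144, 34, -178, -516
D2: 22, -32, -110, -212, -338
D3: -54, -78, -102, -126
D4: -24, -24, -24

144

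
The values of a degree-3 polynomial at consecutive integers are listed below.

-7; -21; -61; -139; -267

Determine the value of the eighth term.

-1071

D1: -14, -40, -78, -128
D2: -26, -38, -50
D3: -12, -12
The third differences are constant (-12).
-50 − 12 = -62;  -128 − 62 = -190;  -267 − 190 = -457
-62 − 12 = -74;  -190 − 74 = -264;  -457 − 264 = -721
-74 − 12 = -86;  -264 − 86 = -350;  -721 − 350 = -1071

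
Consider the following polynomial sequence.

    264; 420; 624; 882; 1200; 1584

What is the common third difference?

Δ: 156, 204, 258, 318, 384
Δ²: 48, 54, 60, 66
Δ³: 6, 6, 6

6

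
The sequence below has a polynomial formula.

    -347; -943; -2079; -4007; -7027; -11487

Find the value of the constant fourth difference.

First differences: -596, -1136, -1928, -3020, -4460
Second differences: -540, -792, -1092, -1440
Third differences: -252, -300, -348
Fourth differences: -48, -48

-48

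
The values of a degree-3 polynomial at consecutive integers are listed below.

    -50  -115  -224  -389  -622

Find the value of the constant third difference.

-12

Δ: -65, -109, -165, -233
Δ²: -44, -56, -68
Δ³: -12, -12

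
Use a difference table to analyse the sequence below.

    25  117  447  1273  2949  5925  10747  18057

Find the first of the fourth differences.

96

First differences: 92, 330, 826, 1676, 2976, 4822, 7310
Second differences: 238, 496, 850, 1300, 1846, 2488
Third differences: 258, 354, 450, 546, 642
Fourth differences: 96, 96, 96, 96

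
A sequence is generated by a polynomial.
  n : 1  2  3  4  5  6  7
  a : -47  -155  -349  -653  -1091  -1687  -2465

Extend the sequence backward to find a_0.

D1: -108, -194, -304, -438, -596, -778
D2: -86, -110, -134, -158, -182
D3: -24, -24, -24, -24
The third differences are constant at -24.
Work back: -86 + 24 = -62;  -108 + 62 = -46;  -47 + 46 = -1

-1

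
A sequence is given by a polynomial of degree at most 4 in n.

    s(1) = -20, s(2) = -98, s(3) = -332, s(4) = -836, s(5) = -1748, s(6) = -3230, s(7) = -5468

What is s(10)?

-18938

D1: -78  -234  -504  -912  -1482  -2238
D2: -156  -270  -408  -570  -756
D3: -114  -138  -162  -186
D4: -24  -24  -24
The fourth differences are constant (-24).
-186 − 24 = -210;  -756 − 210 = -966;  -2238 − 966 = -3204;  -5468 − 3204 = -8672
-210 − 24 = -234;  -966 − 234 = -1200;  -3204 − 1200 = -4404;  -8672 − 4404 = -13076
-234 − 24 = -258;  -1200 − 258 = -1458;  -4404 − 1458 = -5862;  -13076 − 5862 = -18938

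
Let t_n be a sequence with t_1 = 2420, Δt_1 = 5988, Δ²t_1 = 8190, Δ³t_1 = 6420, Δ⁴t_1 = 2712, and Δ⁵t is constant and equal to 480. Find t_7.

Build the table forward from the leading diagonal:
Fifth differences: 480  480  480  480  480  480  480
Fourth differences: 2712  3192  3672  4152  4632  5112  5592
Third differences: 6420  9132  12324  15996  20148  24780  29892
Second differences: 8190  14610  23742  36066  52062  72210  96990
First differences: 5988  14178  28788  52530  88596  140658  212868
t: 2420  8408  22586  51374  103904  192500  333158

333158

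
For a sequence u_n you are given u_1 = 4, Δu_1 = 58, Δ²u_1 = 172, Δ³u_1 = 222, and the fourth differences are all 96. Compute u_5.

2252

Build the table forward from the leading diagonal:
Δ⁴: 96  96  96  96  96
Δ³: 222  318  414  510  606
Δ²: 172  394  712  1126  1636
Δ: 58  230  624  1336  2462
u: 4  62  292  916  2252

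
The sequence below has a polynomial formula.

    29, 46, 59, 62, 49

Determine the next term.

17  13  3  -13
-4  -10  -16
-6  -6
Constant third difference = -6, so extend:
-16 − 6 = -22;  -13 − 22 = -35;  49 − 35 = 14

14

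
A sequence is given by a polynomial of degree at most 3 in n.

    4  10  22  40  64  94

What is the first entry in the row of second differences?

First differences: 6, 12, 18, 24, 30
Second differences: 6, 6, 6, 6

6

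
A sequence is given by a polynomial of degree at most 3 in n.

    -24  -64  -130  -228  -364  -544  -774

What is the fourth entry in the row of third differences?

Δ: -40, -66, -98, -136, -180, -230
Δ²: -26, -32, -38, -44, -50
Δ³: -6, -6, -6, -6

-6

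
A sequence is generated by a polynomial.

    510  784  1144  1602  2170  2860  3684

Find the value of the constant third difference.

12

Δ: 274, 360, 458, 568, 690, 824
Δ²: 86, 98, 110, 122, 134
Δ³: 12, 12, 12, 12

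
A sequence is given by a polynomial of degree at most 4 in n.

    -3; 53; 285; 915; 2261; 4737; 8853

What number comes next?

First differences: 56, 232, 630, 1346, 2476, 4116
Second differences: 176, 398, 716, 1130, 1640
Third differences: 222, 318, 414, 510
Fourth differences: 96, 96, 96
Fourth differences constant at 96.
510 + 96 = 606;  1640 + 606 = 2246;  4116 + 2246 = 6362;  8853 + 6362 = 15215

15215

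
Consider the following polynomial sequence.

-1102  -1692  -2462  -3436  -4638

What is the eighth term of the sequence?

-9852

-590, -770, -974, -1202
-180, -204, -228
-24, -24
Third differences constant at -24.
-228 − 24 = -252;  -1202 − 252 = -1454;  -4638 − 1454 = -6092
-252 − 24 = -276;  -1454 − 276 = -1730;  -6092 − 1730 = -7822
-276 − 24 = -300;  -1730 − 300 = -2030;  -7822 − 2030 = -9852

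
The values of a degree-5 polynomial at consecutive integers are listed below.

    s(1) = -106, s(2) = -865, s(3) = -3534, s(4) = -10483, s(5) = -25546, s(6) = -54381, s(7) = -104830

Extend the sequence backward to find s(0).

9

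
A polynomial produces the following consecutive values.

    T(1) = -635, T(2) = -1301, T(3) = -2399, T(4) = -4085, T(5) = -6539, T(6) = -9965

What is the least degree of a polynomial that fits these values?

D1: -666, -1098, -1686, -2454, -3426
D2: -432, -588, -768, -972
D3: -156, -180, -204
D4: -24, -24
The fourth differences are constant, so the polynomial has degree 4.

4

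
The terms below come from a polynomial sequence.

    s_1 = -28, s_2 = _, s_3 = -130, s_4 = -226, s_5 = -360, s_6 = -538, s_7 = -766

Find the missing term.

Using the last 5 terms:
Δ: -96  -134  -178  -228
Δ²: -38  -44  -50
Δ³: -6  -6
Constant third difference = -6.
Extend backward: -38 + 6 = -32;  -96 + 32 = -64;  -130 + 64 = -66

-66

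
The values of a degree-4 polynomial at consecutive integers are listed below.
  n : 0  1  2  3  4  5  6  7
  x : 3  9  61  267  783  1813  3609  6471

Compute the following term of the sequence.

D1: 6  52  206  516  1030  1796  2862
D2: 46  154  310  514  766  1066
D3: 108  156  204  252  300
D4: 48  48  48  48
Fourth differences constant at 48.
300 + 48 = 348;  1066 + 348 = 1414;  2862 + 1414 = 4276;  6471 + 4276 = 10747

10747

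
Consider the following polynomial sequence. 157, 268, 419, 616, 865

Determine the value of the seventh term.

1543

Δ: 111  151  197  249
Δ²: 40  46  52
Δ³: 6  6
The third differences are constant (6).
52 + 6 = 58;  249 + 58 = 307;  865 + 307 = 1172
58 + 6 = 64;  307 + 64 = 371;  1172 + 371 = 1543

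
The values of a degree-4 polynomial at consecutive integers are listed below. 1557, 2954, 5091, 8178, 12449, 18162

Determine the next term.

25599

First differences: 1397 , 2137 , 3087 , 4271 , 5713
Second differences: 740 , 950 , 1184 , 1442
Third differences: 210 , 234 , 258
Fourth differences: 24 , 24
Fourth differences constant at 24.
258 + 24 = 282;  1442 + 282 = 1724;  5713 + 1724 = 7437;  18162 + 7437 = 25599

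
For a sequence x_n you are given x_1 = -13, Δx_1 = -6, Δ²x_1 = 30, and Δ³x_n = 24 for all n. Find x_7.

Build the table forward from the leading diagonal:
Δ³: 24  24  24  24  24  24  24
Δ²: 30  54  78  102  126  150  174
Δ: -6  24  78  156  258  384  534
x: -13  -19  5  83  239  497  881

881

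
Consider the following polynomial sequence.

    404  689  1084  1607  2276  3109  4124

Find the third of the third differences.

18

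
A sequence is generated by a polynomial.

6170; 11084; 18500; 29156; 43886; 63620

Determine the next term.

89384

D1: 4914 , 7416 , 10656 , 14730 , 19734
D2: 2502 , 3240 , 4074 , 5004
D3: 738 , 834 , 930
D4: 96 , 96
The fourth differences are constant (96).
930 + 96 = 1026;  5004 + 1026 = 6030;  19734 + 6030 = 25764;  63620 + 25764 = 89384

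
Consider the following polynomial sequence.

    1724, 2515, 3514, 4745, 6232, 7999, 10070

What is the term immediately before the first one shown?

791, 999, 1231, 1487, 1767, 2071
208, 232, 256, 280, 304
24, 24, 24, 24
The third differences are constant at 24.
Work back: 208 − 24 = 184;  791 − 184 = 607;  1724 − 607 = 1117

1117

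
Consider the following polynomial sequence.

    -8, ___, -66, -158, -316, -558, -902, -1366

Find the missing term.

-22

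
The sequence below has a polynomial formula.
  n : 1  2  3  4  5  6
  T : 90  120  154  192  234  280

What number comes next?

D1: 30 , 34 , 38 , 42 , 46
D2: 4 , 4 , 4 , 4
Constant second difference = 4, so extend:
46 + 4 = 50;  280 + 50 = 330

330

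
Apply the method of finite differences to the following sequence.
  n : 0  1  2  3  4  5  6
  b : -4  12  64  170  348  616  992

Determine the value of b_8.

2140

First differences: 16  52  106  178  268  376
Second differences: 36  54  72  90  108
Third differences: 18  18  18  18
The third differences are constant (18).
108 + 18 = 126;  376 + 126 = 502;  992 + 502 = 1494
126 + 18 = 144;  502 + 144 = 646;  1494 + 646 = 2140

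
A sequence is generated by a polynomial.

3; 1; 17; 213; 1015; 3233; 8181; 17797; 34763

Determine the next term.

-2, 16, 196, 802, 2218, 4948, 9616, 16966
18, 180, 606, 1416, 2730, 4668, 7350
162, 426, 810, 1314, 1938, 2682
264, 384, 504, 624, 744
120, 120, 120, 120
The fifth differences are constant (120).
744 + 120 = 864;  2682 + 864 = 3546;  7350 + 3546 = 10896;  16966 + 10896 = 27862;  34763 + 27862 = 62625

62625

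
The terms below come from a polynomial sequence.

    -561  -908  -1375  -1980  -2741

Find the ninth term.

-7705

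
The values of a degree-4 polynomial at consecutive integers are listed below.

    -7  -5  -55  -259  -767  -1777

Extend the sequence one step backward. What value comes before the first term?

D1: 2  -50  -204  -508  -1010
D2: -52  -154  -304  -502
D3: -102  -150  -198
D4: -48  -48
The fourth differences are constant at -48.
Work back: -102 + 48 = -54;  -52 + 54 = 2;  2 − 2 = 0;  -7 + 0 = -7

-7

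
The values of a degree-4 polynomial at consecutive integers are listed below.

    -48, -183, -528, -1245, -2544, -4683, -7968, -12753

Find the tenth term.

-135, -345, -717, -1299, -2139, -3285, -4785
-210, -372, -582, -840, -1146, -1500
-162, -210, -258, -306, -354
-48, -48, -48, -48
Fourth differences constant at -48.
-354 − 48 = -402;  -1500 − 402 = -1902;  -4785 − 1902 = -6687;  -12753 − 6687 = -19440
-402 − 48 = -450;  -1902 − 450 = -2352;  -6687 − 2352 = -9039;  -19440 − 9039 = -28479

-28479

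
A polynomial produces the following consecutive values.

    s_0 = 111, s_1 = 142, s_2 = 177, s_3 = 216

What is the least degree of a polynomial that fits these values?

First differences: 31, 35, 39
Second differences: 4, 4
The second differences are constant, so the polynomial has degree 2.

2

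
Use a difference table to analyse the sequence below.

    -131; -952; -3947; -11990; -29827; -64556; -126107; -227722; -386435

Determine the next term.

D1: -821, -2995, -8043, -17837, -34729, -61551, -101615, -158713
D2: -2174, -5048, -9794, -16892, -26822, -40064, -57098
D3: -2874, -4746, -7098, -9930, -13242, -17034
D4: -1872, -2352, -2832, -3312, -3792
D5: -480, -480, -480, -480
Fifth differences constant at -480.
-3792 − 480 = -4272;  -17034 − 4272 = -21306;  -57098 − 21306 = -78404;  -158713 − 78404 = -237117;  -386435 − 237117 = -623552

-623552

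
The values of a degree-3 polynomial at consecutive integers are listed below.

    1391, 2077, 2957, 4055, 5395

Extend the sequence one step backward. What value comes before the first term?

Δ: 686, 880, 1098, 1340
Δ²: 194, 218, 242
Δ³: 24, 24
The third differences are constant at 24.
Work back: 194 − 24 = 170;  686 − 170 = 516;  1391 − 516 = 875

875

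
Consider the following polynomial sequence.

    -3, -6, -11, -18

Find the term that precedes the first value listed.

-2

First differences: -3, -5, -7
Second differences: -2, -2
The second differences are constant at -2.
Work back: -3 + 2 = -1;  -3 + 1 = -2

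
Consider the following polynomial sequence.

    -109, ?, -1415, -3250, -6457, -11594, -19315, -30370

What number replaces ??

-490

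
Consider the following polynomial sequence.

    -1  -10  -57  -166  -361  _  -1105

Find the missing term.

-666

Using the first 5 terms:
First differences: -9, -47, -109, -195
Second differences: -38, -62, -86
Third differences: -24, -24
Constant third difference = -24.
Extend forward: -86 − 24 = -110;  -195 − 110 = -305;  -361 − 305 = -666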